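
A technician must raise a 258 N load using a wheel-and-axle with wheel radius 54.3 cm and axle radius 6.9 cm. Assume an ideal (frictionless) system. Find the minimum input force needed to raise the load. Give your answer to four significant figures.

32.78 N

Wheel-and-axle MA = R/r = 54.3/6.9 = 7.8696.
Effort = load / MA = 258 / 7.8696 = 32.785 N.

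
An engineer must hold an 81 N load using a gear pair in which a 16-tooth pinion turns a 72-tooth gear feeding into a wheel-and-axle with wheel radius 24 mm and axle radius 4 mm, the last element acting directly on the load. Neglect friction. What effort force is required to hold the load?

3 N

Gear pair MA = 72/16 = 4.5.
Wheel-and-axle MA = R/r = 24/4 = 6.
Combined ideal MA = 4.5 × 6 = 27.
Effort = load / MA = 81 / 27 = 3 N.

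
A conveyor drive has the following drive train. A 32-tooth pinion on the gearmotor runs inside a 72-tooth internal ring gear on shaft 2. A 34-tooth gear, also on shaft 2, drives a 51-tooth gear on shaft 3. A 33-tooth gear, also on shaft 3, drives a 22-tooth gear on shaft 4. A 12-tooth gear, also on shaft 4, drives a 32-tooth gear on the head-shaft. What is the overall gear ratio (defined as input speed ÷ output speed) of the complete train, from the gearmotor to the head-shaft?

6

Each stage contributes driven/driver: internal gear 72/32 = 2.25, gear mesh 51/34 = 1.5, gear mesh 22/33 = 0.66667, gear mesh 32/12 = 2.6667.
Overall: 2.25 × 1.5 × 0.66667 × 2.6667 = 6.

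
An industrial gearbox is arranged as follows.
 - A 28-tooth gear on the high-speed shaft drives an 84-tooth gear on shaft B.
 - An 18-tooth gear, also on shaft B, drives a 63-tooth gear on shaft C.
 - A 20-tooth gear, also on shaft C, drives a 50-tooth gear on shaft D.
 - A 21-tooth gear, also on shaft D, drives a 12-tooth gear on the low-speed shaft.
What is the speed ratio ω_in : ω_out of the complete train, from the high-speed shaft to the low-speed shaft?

Each stage contributes driven/driver: gear mesh 84/28 = 3, gear mesh 63/18 = 3.5, gear mesh 50/20 = 2.5, gear mesh 12/21 = 0.57143.
Overall: 3 × 3.5 × 2.5 × 0.57143 = 15.

15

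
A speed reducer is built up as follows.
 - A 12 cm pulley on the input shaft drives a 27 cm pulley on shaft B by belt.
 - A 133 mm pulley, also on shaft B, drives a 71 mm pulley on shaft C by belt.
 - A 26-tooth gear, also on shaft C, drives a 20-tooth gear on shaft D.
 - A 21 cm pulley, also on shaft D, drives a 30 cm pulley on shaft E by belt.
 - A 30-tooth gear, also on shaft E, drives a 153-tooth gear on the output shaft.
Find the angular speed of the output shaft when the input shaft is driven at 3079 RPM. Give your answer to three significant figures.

Belt: ratio = 27/12 = 2.25, so shaft B turns at 3079 / 2.25 = 1368.4 RPM.
Belt: ratio = 71/133 = 0.53383, so shaft C turns at 1368.4 / 0.53383 = 2563.4 RPM.
Gear mesh: ratio = 20/26 = 0.76923, so shaft D turns at 2563.4 / 0.76923 = 3332.5 RPM.
Belt: ratio = 30/21 = 1.4286, so shaft E turns at 3332.5 / 1.4286 = 2332.7 RPM.
Gear mesh: ratio = 153/30 = 5.1, so the output shaft turns at 2332.7 / 5.1 = 457.4 RPM.

457 RPM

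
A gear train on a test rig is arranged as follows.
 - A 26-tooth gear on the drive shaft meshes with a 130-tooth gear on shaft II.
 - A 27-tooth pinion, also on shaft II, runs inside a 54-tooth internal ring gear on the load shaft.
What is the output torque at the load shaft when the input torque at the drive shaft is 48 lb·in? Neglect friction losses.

480 lb·in

gear mesh 130/26 = 5 → τ = 48·5 = 240 lb·in
internal gear 54/27 = 2 → τ = 240·2 = 480 lb·in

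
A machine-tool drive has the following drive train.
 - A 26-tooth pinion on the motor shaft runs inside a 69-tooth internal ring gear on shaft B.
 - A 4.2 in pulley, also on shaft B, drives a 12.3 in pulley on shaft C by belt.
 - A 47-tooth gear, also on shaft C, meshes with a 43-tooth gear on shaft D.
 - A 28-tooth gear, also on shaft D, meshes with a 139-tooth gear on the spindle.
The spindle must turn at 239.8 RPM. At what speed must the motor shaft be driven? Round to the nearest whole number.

8465 RPM

Overall ratio R = 2.6538 × 2.9286 × 0.91489 × 4.9643 = 35.299.
Required input speed = output speed × R = 239.8 × 35.299 = 8464.6 RPM.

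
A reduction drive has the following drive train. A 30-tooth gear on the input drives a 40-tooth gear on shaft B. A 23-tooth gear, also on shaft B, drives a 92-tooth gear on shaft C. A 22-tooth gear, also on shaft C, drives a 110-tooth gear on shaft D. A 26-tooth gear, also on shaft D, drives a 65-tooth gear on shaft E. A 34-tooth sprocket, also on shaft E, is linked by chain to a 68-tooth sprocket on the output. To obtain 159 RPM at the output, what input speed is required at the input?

Overall ratio R = 1.3333 × 4 × 5 × 2.5 × 2 = 133.33.
Required input speed = output speed × R = 159 × 133.33 = 21200 RPM.

21200 RPM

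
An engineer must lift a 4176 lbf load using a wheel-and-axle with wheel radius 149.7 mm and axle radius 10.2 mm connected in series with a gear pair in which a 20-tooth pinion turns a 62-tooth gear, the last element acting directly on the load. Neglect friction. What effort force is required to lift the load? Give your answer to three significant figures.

Wheel-and-axle MA = R/r = 149.7/10.2 = 14.676.
Gear pair MA = 62/20 = 3.1.
Combined ideal MA = 14.676 × 3.1 = 45.497.
Effort = load / MA = 4176 / 45.497 = 91.786 lbf.

91.8 lbf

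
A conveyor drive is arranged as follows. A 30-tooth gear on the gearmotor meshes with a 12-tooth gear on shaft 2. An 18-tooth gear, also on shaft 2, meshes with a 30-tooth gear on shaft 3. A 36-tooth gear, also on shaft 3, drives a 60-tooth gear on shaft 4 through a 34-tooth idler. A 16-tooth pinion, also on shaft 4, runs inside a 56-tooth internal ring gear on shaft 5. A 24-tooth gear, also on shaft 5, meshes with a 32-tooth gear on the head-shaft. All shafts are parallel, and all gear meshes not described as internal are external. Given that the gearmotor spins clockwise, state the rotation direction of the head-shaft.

anticlockwise

the gearmotor → shaft 2: external mesh, 1 reversal → CCW.
shaft 2 → shaft 3: external mesh, 1 reversal → CW.
shaft 3 → shaft 4: driver → idler → driven is 2 external meshes, 2 reversals → CW.
shaft 4 → shaft 5: internal mesh, same direction → CW.
shaft 5 → the head-shaft: external mesh, 1 reversal → CCW.
5 reversals in total — an odd number — so the head-shaft turns opposite to the gearmotor.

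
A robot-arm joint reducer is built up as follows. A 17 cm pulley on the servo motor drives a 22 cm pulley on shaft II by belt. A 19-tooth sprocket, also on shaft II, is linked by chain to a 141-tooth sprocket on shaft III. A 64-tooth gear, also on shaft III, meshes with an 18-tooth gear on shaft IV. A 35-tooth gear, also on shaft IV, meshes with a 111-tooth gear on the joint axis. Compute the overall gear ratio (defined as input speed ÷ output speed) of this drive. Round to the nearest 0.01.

Each stage contributes driven/driver: belt 22/17 = 1.2941, chain 141/19 = 7.4211, gear mesh 18/64 = 0.28125, gear mesh 111/35 = 3.1714.
Overall: 1.2941 × 7.4211 × 0.28125 × 3.1714 = 8.5662.

8.57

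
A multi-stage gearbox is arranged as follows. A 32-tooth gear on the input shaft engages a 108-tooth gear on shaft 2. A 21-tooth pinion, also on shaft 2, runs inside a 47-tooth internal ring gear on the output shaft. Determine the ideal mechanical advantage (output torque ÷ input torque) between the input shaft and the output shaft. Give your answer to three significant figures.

7.55

Each stage contributes driven/driver: gear mesh 108/32 = 3.375, internal gear 47/21 = 2.2381.
Overall: 3.375 × 2.2381 = 7.5536.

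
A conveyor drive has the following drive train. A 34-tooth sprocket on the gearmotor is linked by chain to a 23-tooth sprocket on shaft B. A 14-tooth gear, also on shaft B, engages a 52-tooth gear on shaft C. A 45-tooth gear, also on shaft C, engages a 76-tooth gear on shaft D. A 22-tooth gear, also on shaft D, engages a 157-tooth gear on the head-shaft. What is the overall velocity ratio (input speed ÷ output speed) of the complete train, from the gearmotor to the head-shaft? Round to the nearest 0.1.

Each stage contributes driven/driver: chain 23/34 = 0.67647, gear mesh 52/14 = 3.7143, gear mesh 76/45 = 1.6889, gear mesh 157/22 = 7.1364.
Overall: 0.67647 × 3.7143 × 1.6889 × 7.1364 = 30.283.

30.3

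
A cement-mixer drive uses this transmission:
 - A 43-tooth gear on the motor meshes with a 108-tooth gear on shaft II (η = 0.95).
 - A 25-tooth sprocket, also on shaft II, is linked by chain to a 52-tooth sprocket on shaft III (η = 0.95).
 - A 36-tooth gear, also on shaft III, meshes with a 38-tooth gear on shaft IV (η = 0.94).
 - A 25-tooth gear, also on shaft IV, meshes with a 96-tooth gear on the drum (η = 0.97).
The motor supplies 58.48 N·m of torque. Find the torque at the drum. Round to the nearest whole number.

1019 N·m

gear mesh 108/43 = 2.5116 → τ = 58.48·2.5116·0.95 = 139.54 N·m
chain 52/25 = 2.08 → τ = 139.54·2.08·0.95 = 275.72 N·m
gear mesh 38/36 = 1.0556 → τ = 275.72·1.0556·0.94 = 273.58 N·m
gear mesh 96/25 = 3.84 → τ = 273.58·3.84·0.97 = 1019 N·m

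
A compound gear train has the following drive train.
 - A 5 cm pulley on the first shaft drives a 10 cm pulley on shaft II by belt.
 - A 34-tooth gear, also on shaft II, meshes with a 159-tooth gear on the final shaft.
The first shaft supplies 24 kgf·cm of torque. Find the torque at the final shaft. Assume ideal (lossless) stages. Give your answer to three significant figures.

belt 10/5 = 2 → τ = 24·2 = 48 kgf·cm
gear mesh 159/34 = 4.6765 → τ = 48·4.6765 = 224.47 kgf·cm

224 kgf·cm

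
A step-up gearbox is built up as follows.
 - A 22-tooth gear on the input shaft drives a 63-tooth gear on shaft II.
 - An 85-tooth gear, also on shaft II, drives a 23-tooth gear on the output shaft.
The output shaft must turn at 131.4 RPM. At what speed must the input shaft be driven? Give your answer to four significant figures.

101.8 RPM

Overall ratio R = 2.8636 × 0.27059 = 0.77487.
Required input speed = output speed × R = 131.4 × 0.77487 = 101.82 RPM.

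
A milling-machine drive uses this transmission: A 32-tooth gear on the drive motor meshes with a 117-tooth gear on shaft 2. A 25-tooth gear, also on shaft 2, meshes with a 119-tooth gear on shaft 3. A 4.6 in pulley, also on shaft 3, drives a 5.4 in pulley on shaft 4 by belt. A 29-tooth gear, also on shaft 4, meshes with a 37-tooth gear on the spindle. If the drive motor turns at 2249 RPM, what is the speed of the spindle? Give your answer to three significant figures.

the drive motor → shaft 2 (gear mesh, 117/32): 2249 ÷ 3.6562 = 615.11 RPM
shaft 2 → shaft 3 (gear mesh, 119/25): 615.11 ÷ 4.76 = 129.23 RPM
shaft 3 → shaft 4 (belt, 5.4/4.6): 129.23 ÷ 1.1739 = 110.08 RPM
shaft 4 → the spindle (gear mesh, 37/29): 110.08 ÷ 1.2759 = 86.279 RPM

86.3 RPM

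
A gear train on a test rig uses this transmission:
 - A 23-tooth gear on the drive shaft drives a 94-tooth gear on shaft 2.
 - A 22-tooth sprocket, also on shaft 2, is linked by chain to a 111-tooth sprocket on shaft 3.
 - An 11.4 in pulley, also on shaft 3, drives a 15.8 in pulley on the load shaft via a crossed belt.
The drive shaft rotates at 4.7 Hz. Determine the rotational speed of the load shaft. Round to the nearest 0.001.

0.164 Hz

Gear mesh: ratio = 94/23 = 4.087, so shaft 2 turns at 4.7 / 4.087 = 1.15 Hz.
Chain: ratio = 111/22 = 5.0455, so shaft 3 turns at 1.15 / 5.0455 = 0.22793 Hz.
Belt: ratio = 15.8/11.4 = 1.386, so the load shaft turns at 0.22793 / 1.386 = 0.16445 Hz.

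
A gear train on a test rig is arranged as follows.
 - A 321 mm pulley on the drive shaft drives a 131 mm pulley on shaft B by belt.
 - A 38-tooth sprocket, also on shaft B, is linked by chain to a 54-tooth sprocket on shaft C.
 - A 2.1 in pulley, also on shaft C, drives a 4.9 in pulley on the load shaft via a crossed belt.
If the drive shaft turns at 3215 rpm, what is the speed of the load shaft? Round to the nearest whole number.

Belt: ratio = 131/321 = 0.4081, so shaft B turns at 3215 / 0.4081 = 7878 rpm.
Chain: ratio = 54/38 = 1.4211, so shaft C turns at 7878 / 1.4211 = 5543.8 rpm.
Belt: ratio = 4.9/2.1 = 2.3333, so the load shaft turns at 5543.8 / 2.3333 = 2375.9 rpm.

2376 rpm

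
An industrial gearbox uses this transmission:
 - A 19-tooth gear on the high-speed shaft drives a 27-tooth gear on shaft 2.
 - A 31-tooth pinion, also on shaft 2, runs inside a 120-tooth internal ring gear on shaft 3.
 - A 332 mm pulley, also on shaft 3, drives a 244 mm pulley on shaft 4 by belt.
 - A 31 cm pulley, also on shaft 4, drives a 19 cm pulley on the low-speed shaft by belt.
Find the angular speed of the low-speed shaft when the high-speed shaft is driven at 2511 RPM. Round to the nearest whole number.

Gear mesh: ratio = 27/19 = 1.4211, so shaft 2 turns at 2511 / 1.4211 = 1767 RPM.
Internal gear: ratio = 120/31 = 3.871, so shaft 3 turns at 1767 / 3.871 = 456.47 RPM.
Belt: ratio = 244/332 = 0.73494, so shaft 4 turns at 456.47 / 0.73494 = 621.11 RPM.
Belt: ratio = 19/31 = 0.6129, so the low-speed shaft turns at 621.11 / 0.6129 = 1013.4 RPM.

1013 RPM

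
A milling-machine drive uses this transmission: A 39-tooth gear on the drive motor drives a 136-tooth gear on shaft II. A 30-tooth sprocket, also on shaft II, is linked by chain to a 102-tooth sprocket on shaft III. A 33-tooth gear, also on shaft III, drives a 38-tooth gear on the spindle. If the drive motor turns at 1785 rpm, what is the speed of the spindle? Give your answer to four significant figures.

the drive motor → shaft II (gear mesh, 136/39): 1785 ÷ 3.4872 = 511.88 rpm
shaft II → shaft III (chain, 102/30): 511.88 ÷ 3.4 = 150.55 rpm
shaft III → the spindle (gear mesh, 38/33): 150.55 ÷ 1.1515 = 130.74 rpm

130.7 rpm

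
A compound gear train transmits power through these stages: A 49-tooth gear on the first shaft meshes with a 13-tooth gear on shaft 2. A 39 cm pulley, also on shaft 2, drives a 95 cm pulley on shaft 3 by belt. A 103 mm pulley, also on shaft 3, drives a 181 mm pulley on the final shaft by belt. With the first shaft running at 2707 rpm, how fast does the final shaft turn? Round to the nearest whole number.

gear mesh 13/49 = 0.26531 → 2707/0.26531 = 10203 rpm
belt 95/39 = 2.4359 → 10203/2.4359 = 4188.7 rpm
belt 181/103 = 1.7573 → 4188.7/1.7573 = 2383.6 rpm

2384 rpm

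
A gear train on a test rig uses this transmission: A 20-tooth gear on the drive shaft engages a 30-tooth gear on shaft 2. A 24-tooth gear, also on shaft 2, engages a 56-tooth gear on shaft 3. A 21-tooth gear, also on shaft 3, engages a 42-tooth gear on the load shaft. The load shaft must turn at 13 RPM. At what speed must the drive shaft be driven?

91 RPM

Overall ratio R = 1.5 × 2.3333 × 2 = 7.
Required input speed = output speed × R = 13 × 7 = 91 RPM.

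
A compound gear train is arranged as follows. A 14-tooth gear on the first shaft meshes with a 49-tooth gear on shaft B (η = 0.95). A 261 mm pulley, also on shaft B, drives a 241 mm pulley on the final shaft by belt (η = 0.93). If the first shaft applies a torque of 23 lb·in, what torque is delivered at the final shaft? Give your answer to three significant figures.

After the gear mesh (49/14): 23 × 3.5 × 0.95 = 76.475 lb·in
After the belt (241/261): 76.475 × 0.92337 × 0.93 = 65.672 lb·in

65.7 lb·in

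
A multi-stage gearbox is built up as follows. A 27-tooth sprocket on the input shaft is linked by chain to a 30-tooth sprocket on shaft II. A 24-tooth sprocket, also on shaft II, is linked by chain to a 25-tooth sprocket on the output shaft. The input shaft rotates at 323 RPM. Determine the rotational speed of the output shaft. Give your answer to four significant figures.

279.1 RPM

Chain: ratio = 30/27 = 1.1111, so shaft II turns at 323 / 1.1111 = 290.7 RPM.
Chain: ratio = 25/24 = 1.0417, so the output shaft turns at 290.7 / 1.0417 = 279.07 RPM.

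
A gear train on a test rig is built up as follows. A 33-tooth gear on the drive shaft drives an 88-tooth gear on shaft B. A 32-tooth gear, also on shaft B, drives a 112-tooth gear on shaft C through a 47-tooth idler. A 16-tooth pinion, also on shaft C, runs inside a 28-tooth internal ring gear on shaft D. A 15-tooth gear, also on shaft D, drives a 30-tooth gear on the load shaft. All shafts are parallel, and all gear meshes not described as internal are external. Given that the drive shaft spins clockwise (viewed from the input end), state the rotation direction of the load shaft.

the drive shaft → shaft B: external mesh, 1 reversal → CCW.
shaft B → shaft C: driver → idler → driven is 2 external meshes, 2 reversals → CCW.
shaft C → shaft D: internal mesh, same direction → CCW.
shaft D → the load shaft: external mesh, 1 reversal → CW.
4 reversals in total — an even number — so the load shaft turns the same way as the drive shaft.

clockwise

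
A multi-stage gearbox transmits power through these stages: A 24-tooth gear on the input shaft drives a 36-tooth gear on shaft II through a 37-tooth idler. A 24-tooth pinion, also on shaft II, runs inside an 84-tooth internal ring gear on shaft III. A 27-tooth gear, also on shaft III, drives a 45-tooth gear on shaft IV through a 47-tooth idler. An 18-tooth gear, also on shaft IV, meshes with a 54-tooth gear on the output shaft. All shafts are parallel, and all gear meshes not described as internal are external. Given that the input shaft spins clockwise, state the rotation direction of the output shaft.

counterclockwise

the input shaft → shaft II: driver → idler → driven is 2 external meshes, 2 reversals → CW.
shaft II → shaft III: internal mesh, same direction → CW.
shaft III → shaft IV: driver → idler → driven is 2 external meshes, 2 reversals → CW.
shaft IV → the output shaft: external mesh, 1 reversal → CCW.
5 reversals in total — an odd number — so the output shaft turns opposite to the input shaft.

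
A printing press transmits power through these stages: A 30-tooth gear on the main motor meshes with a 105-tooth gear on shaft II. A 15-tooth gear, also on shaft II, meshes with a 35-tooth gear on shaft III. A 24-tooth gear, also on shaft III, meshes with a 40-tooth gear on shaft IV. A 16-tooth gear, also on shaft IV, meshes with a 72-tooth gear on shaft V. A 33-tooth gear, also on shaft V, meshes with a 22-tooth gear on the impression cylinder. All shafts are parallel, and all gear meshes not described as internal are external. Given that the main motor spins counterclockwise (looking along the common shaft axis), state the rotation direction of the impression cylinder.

the main motor → shaft II: external mesh, 1 reversal → CW.
shaft II → shaft III: external mesh, 1 reversal → CCW.
shaft III → shaft IV: external mesh, 1 reversal → CW.
shaft IV → shaft V: external mesh, 1 reversal → CCW.
shaft V → the impression cylinder: external mesh, 1 reversal → CW.
5 reversals in total — an odd number — so the impression cylinder turns opposite to the main motor.

clockwise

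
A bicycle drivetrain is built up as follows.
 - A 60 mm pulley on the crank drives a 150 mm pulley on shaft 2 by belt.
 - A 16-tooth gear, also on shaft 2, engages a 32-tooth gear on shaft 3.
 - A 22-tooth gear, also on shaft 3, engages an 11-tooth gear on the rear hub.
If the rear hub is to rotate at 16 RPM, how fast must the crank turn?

Overall ratio R = 2.5 × 2 × 0.5 = 2.5.
Required input speed = output speed × R = 16 × 2.5 = 40 RPM.

40 RPM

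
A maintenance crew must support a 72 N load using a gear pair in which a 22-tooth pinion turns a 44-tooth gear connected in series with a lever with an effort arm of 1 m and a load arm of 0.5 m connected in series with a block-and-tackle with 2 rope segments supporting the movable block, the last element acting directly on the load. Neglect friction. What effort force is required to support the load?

9 N

Gear pair MA = 44/22 = 2.
Lever MA = effort arm / load arm = 1/0.5 = 2.
Block-and-tackle MA = number of supporting rope parts = 2.
Combined ideal MA = 2 × 2 × 2 = 8.
Effort = load / MA = 72 / 8 = 9 N.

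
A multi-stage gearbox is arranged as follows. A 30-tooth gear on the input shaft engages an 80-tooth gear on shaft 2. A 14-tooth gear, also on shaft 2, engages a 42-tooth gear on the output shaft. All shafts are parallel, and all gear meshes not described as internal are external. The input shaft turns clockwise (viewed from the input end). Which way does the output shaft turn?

clockwise

the input shaft → shaft 2: external mesh, 1 reversal → CCW.
shaft 2 → the output shaft: external mesh, 1 reversal → CW.
2 reversals in total — an even number — so the output shaft turns the same way as the input shaft.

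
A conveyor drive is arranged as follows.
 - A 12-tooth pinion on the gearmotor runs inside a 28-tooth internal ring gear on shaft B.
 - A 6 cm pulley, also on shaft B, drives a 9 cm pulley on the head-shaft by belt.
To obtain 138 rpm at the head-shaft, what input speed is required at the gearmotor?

483 rpm

Overall ratio R = 2.3333 × 1.5 = 3.5.
Required input speed = output speed × R = 138 × 3.5 = 483 rpm.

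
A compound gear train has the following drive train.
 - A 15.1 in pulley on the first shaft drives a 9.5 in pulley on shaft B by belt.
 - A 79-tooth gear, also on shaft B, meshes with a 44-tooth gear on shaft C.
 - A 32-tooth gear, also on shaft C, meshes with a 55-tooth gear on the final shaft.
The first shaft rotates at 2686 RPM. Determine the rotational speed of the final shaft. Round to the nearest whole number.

4460 RPM

the first shaft → shaft B (belt, 9.5/15.1): 2686 ÷ 0.62914 = 4269.3 RPM
shaft B → shaft C (gear mesh, 44/79): 4269.3 ÷ 0.55696 = 7665.4 RPM
shaft C → the final shaft (gear mesh, 55/32): 7665.4 ÷ 1.7188 = 4459.9 RPM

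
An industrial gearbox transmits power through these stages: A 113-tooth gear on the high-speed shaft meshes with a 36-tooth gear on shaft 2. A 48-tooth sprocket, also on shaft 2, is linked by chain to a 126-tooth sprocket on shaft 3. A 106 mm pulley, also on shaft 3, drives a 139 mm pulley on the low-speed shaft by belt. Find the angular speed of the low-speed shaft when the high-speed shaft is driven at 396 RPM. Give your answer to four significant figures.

the high-speed shaft → shaft 2 (gear mesh, 36/113): 396 ÷ 0.31858 = 1243 RPM
shaft 2 → shaft 3 (chain, 126/48): 1243 ÷ 2.625 = 473.52 RPM
shaft 3 → the low-speed shaft (belt, 139/106): 473.52 ÷ 1.3113 = 361.1 RPM

361.1 RPM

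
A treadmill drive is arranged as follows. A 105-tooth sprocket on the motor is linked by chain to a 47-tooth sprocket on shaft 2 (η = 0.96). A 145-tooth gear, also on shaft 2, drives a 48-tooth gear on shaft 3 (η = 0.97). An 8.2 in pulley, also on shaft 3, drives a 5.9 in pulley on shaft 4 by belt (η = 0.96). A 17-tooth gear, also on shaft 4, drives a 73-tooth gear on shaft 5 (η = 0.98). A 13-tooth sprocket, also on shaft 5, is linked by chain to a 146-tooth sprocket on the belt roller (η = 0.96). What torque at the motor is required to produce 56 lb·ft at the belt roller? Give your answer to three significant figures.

13.0 lb·ft

Overall ratio R = 0.44762 × 0.33103 × 0.71951 × 4.2941 × 11.231 = 5.1417; overall efficiency η = 0.96 × 0.97 × 0.96 × 0.98 × 0.96 = 0.8410.
Input torque = output torque / (R × η) = 56 / (5.1417 × 0.8410) = 12.95 lb·ft.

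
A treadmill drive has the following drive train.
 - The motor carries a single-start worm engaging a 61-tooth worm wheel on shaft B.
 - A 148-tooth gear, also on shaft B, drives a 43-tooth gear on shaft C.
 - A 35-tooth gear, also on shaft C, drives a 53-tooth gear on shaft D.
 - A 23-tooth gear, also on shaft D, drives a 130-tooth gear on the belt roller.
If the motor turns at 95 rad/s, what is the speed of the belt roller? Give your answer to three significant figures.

Worm: ratio = 61/1 = 61, so shaft B turns at 95 / 61 = 1.5574 rad/s.
Gear mesh: ratio = 43/148 = 0.29054, so shaft C turns at 1.5574 / 0.29054 = 5.3603 rad/s.
Gear mesh: ratio = 53/35 = 1.5143, so shaft D turns at 5.3603 / 1.5143 = 3.5398 rad/s.
Gear mesh: ratio = 130/23 = 5.6522, so the belt roller turns at 3.5398 / 5.6522 = 0.62627 rad/s.

0.626 rad/s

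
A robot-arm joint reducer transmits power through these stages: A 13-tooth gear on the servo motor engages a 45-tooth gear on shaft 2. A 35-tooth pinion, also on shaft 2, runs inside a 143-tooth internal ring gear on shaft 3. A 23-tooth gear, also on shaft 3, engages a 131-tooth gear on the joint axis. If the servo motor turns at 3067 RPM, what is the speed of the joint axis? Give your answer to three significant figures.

38.1 RPM

gear mesh 45/13 = 3.4615 → 3067/3.4615 = 886.02 RPM
internal gear 143/35 = 4.0857 → 886.02/4.0857 = 216.86 RPM
gear mesh 131/23 = 5.6957 → 216.86/5.6957 = 38.074 RPM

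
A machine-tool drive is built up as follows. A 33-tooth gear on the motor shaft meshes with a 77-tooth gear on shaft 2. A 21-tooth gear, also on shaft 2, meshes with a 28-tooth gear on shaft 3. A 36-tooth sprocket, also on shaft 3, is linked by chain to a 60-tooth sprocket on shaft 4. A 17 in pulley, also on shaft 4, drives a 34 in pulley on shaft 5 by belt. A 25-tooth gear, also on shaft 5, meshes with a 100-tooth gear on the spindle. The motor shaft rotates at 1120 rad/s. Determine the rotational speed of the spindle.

27 rad/s

gear mesh 77/33 = 2.3333 → 1120/2.3333 = 480 rad/s
gear mesh 28/21 = 1.3333 → 480/1.3333 = 360 rad/s
chain 60/36 = 1.6667 → 360/1.6667 = 216 rad/s
belt 34/17 = 2 → 216/2 = 108 rad/s
gear mesh 100/25 = 4 → 108/4 = 27 rad/s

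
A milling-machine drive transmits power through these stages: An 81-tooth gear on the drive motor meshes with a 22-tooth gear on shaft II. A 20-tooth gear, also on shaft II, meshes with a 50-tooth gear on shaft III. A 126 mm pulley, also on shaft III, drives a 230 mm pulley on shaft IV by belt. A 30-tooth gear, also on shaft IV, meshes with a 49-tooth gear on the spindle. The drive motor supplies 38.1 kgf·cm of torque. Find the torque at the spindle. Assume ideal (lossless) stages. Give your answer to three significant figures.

77.1 kgf·cm

Gear mesh: ratio = 22/81 = 0.2716; torque at shaft II = 38.1 × 0.2716 = 10.348 kgf·cm.
Gear mesh: ratio = 50/20 = 2.5; torque at shaft III = 10.348 × 2.5 = 25.87 kgf·cm.
Belt: ratio = 230/126 = 1.8254; torque at shaft IV = 25.87 × 1.8254 = 47.224 kgf·cm.
Gear mesh: ratio = 49/30 = 1.6333; torque at the spindle = 47.224 × 1.6333 = 77.132 kgf·cm.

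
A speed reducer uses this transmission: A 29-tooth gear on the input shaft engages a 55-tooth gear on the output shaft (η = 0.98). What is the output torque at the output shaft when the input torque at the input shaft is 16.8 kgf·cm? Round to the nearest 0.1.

After the gear mesh (55/29): 16.8 × 1.8966 × 0.98 = 31.225 kgf·cm

31.2 kgf·cm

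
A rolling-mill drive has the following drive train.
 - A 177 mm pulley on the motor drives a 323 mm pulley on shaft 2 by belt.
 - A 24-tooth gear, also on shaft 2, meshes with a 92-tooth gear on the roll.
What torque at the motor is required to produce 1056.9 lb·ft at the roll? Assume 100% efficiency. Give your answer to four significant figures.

151.1 lb·ft

Overall ratio R = 1.8249 × 3.8333 = 6.9953.
Input torque = output torque / R = 1056.9 / 6.9953 = 151.09 lb·ft.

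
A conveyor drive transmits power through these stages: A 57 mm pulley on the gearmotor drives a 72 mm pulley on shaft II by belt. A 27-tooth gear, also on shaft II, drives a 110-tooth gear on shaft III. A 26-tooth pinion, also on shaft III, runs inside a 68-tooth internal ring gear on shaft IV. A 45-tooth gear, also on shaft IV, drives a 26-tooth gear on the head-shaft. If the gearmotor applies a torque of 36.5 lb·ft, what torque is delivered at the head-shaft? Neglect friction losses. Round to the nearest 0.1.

After the belt (72/57): 36.5 × 1.2632 = 46.105 lb·ft
After the gear mesh (110/27): 46.105 × 4.0741 = 187.84 lb·ft
After the internal gear (68/26): 187.84 × 2.6154 = 491.26 lb·ft
After the gear mesh (26/45): 491.26 × 0.57778 = 283.84 lb·ft

283.8 lb·ft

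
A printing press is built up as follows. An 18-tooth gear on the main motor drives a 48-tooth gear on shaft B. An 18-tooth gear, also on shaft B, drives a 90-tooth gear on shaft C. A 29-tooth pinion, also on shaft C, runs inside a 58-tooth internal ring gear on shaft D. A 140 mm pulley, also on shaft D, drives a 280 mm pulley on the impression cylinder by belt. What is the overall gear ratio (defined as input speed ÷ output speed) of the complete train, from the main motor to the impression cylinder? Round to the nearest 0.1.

Each stage contributes driven/driver: gear mesh 48/18 = 2.6667, gear mesh 90/18 = 5, internal gear 58/29 = 2, belt 280/140 = 2.
Overall: 2.6667 × 5 × 2 × 2 = 53.333.

53.3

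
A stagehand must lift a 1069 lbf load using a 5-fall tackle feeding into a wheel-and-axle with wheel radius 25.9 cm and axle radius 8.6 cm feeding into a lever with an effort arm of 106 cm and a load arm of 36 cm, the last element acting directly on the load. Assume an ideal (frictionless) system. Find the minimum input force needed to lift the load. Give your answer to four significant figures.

24.11 lbf

Block-and-tackle MA = number of supporting rope parts = 5.
Wheel-and-axle MA = R/r = 25.9/8.6 = 3.0116.
Lever MA = effort arm / load arm = 106/36 = 2.9444.
Combined ideal MA = 5 × 3.0116 × 2.9444 = 44.338.
Effort = load / MA = 1069 / 44.338 = 24.11 lbf.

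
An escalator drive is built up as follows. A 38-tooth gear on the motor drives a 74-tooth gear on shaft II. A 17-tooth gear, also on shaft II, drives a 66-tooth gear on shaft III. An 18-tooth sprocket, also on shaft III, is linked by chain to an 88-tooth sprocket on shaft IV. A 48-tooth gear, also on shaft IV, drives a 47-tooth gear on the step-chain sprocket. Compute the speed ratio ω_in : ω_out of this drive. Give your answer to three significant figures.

36.2

Each stage contributes driven/driver: gear mesh 74/38 = 1.9474, gear mesh 66/17 = 3.8824, chain 88/18 = 4.8889, gear mesh 47/48 = 0.97917.
Overall: 1.9474 × 3.8824 × 4.8889 × 0.97917 = 36.192.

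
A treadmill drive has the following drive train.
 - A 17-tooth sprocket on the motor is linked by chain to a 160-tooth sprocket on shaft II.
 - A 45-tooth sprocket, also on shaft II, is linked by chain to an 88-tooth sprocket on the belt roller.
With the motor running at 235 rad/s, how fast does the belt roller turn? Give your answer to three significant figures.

the motor → shaft II (chain, 160/17): 235 ÷ 9.4118 = 24.969 rad/s
shaft II → the belt roller (chain, 88/45): 24.969 ÷ 1.9556 = 12.768 rad/s

12.8 rad/s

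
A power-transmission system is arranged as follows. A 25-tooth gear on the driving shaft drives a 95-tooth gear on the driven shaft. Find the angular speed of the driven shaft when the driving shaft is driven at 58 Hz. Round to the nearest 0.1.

15.3 Hz

the driving shaft → the driven shaft (gear mesh, 95/25): 58 ÷ 3.8 = 15.263 Hz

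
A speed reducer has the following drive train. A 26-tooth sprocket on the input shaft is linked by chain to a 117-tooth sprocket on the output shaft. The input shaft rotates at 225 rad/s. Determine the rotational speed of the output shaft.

the input shaft → the output shaft (chain, 117/26): 225 ÷ 4.5 = 50 rad/s

50 rad/s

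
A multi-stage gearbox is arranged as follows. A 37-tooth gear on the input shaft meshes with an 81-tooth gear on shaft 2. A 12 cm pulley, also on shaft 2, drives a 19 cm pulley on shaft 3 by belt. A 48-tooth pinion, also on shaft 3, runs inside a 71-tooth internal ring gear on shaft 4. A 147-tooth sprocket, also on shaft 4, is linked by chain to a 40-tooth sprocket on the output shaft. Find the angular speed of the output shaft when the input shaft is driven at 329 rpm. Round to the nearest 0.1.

235.8 rpm

the input shaft → shaft 2 (gear mesh, 81/37): 329 ÷ 2.1892 = 150.28 rpm
shaft 2 → shaft 3 (belt, 19/12): 150.28 ÷ 1.5833 = 94.916 rpm
shaft 3 → shaft 4 (internal gear, 71/48): 94.916 ÷ 1.4792 = 64.169 rpm
shaft 4 → the output shaft (chain, 40/147): 64.169 ÷ 0.27211 = 235.82 rpm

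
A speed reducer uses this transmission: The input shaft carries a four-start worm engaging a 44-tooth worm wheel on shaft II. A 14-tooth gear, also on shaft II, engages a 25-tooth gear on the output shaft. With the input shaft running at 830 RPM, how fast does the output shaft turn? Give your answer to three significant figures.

42.3 RPM

Worm: ratio = 44/4 = 11, so shaft II turns at 830 / 11 = 75.455 RPM.
Gear mesh: ratio = 25/14 = 1.7857, so the output shaft turns at 75.455 / 1.7857 = 42.255 RPM.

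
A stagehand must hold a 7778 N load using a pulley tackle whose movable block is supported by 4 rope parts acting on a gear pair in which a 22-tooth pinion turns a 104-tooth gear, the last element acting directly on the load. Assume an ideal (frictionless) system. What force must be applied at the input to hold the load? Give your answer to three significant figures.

Block-and-tackle MA = number of supporting rope parts = 4.
Gear pair MA = 104/22 = 4.7273.
Combined ideal MA = 4 × 4.7273 = 18.909.
Effort = load / MA = 7778 / 18.909 = 411.34 N.

411 N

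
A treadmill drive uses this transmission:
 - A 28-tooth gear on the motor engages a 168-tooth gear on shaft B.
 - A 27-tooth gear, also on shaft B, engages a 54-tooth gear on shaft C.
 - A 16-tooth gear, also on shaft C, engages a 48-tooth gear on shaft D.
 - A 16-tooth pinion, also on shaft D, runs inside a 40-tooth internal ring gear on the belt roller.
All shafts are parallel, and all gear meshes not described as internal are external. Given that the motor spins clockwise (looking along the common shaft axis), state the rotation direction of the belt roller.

counterclockwise

the motor → shaft B: external mesh, 1 reversal → CCW.
shaft B → shaft C: external mesh, 1 reversal → CW.
shaft C → shaft D: external mesh, 1 reversal → CCW.
shaft D → the belt roller: internal mesh, same direction → CCW.
3 reversals in total — an odd number — so the belt roller turns opposite to the motor.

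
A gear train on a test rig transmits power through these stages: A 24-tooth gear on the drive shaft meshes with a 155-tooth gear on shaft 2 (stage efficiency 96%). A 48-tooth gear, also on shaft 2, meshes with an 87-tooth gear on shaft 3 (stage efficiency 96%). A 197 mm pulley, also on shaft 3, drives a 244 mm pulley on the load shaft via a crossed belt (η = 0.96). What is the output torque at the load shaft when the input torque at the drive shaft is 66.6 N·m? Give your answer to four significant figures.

854.3 N·m

gear mesh 155/24 = 6.4583 → τ = 66.6·6.4583·0.96 = 412.92 N·m
gear mesh 87/48 = 1.8125 → τ = 412.92·1.8125·0.96 = 718.48 N·m
belt 244/197 = 1.2386 → τ = 718.48·1.2386·0.96 = 854.3 N·m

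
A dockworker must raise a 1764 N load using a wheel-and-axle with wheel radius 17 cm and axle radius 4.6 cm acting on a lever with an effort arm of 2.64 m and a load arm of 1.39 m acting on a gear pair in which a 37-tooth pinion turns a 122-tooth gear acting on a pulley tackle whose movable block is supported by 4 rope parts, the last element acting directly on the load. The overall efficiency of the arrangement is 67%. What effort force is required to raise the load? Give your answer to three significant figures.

Wheel-and-axle MA = R/r = 17/4.6 = 3.6957.
Lever MA = effort arm / load arm = 2.64/1.39 = 1.8993.
Gear pair MA = 122/37 = 3.2973.
Block-and-tackle MA = number of supporting rope parts = 4.
Combined ideal MA = 3.6957 × 1.8993 × 3.2973 × 4 = 92.576.
Actual MA = 92.576 × 0.67 = 62.026.
Effort = load / actual MA = 1764 / 62.026 = 28.44 N.

28.4 N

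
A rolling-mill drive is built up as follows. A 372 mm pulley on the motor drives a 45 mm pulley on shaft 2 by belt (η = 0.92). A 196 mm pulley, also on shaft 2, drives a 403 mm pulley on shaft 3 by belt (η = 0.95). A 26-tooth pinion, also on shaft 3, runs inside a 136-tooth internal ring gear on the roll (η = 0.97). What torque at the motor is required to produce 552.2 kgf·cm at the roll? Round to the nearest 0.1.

500.6 kgf·cm

Overall ratio R = 0.12097 × 2.0561 × 5.2308 = 1.301; overall efficiency η = 0.92 × 0.95 × 0.97 = 0.8478.
Input torque = output torque / (R × η) = 552.2 / (1.301 × 0.8478) = 500.64 kgf·cm.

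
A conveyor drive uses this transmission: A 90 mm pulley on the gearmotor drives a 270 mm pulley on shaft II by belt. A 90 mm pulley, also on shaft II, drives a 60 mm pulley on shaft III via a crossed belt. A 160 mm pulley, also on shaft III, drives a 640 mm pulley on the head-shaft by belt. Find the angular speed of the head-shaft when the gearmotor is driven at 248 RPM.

31 RPM

the gearmotor → shaft II (belt, 270/90): 248 ÷ 3 = 82.667 RPM
shaft II → shaft III (belt, 60/90): 82.667 ÷ 0.66667 = 124 RPM
shaft III → the head-shaft (belt, 640/160): 124 ÷ 4 = 31 RPM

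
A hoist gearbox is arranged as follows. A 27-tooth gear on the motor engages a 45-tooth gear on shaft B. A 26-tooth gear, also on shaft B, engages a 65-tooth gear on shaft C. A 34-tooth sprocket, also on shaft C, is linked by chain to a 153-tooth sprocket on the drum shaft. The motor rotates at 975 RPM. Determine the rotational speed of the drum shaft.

52 RPM

gear mesh 45/27 = 1.6667 → 975/1.6667 = 585 RPM
gear mesh 65/26 = 2.5 → 585/2.5 = 234 RPM
chain 153/34 = 4.5 → 234/4.5 = 52 RPM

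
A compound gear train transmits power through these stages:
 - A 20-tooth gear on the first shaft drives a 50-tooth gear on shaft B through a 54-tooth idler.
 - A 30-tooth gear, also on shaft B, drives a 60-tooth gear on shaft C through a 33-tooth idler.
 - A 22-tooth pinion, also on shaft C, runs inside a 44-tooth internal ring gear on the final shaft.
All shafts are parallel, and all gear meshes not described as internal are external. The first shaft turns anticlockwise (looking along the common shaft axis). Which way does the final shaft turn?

the first shaft → shaft B: driver → idler → driven is 2 external meshes, 2 reversals → CCW.
shaft B → shaft C: driver → idler → driven is 2 external meshes, 2 reversals → CCW.
shaft C → the final shaft: internal mesh, same direction → CCW.
4 reversals in total — an even number — so the final shaft turns the same way as the first shaft.

anticlockwise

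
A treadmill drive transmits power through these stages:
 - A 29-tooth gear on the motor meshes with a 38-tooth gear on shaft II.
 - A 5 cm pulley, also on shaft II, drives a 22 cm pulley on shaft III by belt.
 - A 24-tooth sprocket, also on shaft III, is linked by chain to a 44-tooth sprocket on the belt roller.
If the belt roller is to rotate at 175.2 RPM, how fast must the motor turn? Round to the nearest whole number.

1852 RPM

Overall ratio R = 1.3103 × 4.4 × 1.8333 = 10.57.
Required input speed = output speed × R = 175.2 × 10.57 = 1851.9 RPM.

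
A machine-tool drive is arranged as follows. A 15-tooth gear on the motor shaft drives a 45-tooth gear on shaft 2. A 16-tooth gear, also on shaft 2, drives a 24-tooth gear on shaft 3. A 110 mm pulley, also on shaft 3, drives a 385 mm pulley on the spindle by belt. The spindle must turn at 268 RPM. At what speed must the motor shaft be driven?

4221 RPM

Overall ratio R = 3 × 1.5 × 3.5 = 15.75.
Required input speed = output speed × R = 268 × 15.75 = 4221 RPM.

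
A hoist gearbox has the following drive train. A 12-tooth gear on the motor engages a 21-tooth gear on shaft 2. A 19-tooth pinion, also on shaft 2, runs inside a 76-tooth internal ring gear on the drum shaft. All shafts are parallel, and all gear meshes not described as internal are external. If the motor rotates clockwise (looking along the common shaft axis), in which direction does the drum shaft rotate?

anticlockwise

the motor → shaft 2: external mesh, 1 reversal → CCW.
shaft 2 → the drum shaft: internal mesh, same direction → CCW.
1 reversal in total — an odd number — so the drum shaft turns opposite to the motor.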